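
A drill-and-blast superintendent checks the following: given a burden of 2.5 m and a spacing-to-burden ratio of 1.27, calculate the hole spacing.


Spacing = burden * ratio
= 2.5 * 1.27
= 3.175 m

3.175 m


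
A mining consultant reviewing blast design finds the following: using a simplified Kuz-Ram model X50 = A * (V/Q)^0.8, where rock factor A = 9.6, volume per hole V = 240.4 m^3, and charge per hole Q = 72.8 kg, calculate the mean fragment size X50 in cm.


24.964 cm

Compute V/Q:
V/Q = 240.4 / 72.8 = 3.302197802
Raise to the power 0.8:
(V/Q)^0.8 = 3.302197802^0.8 = 2.600413831
Multiply by A:
X50 = 9.6 * 2.600413831
= 24.964 cm


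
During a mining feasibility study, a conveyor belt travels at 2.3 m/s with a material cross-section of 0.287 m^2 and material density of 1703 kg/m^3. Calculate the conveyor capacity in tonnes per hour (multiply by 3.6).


Volumetric flow = speed * area
= 2.3 * 0.287 = 0.6601 m^3/s
Mass flow = volumetric * density
= 0.6601 * 1703 = 1124.1503 kg/s
Convert to t/h: multiply by 3.6
Capacity = 1124.1503 * 3.6
= 4046.9411 t/h

4046.9411 t/h


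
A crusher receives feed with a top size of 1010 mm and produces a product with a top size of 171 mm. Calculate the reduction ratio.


5.9064

Reduction ratio = feed size / product size
= 1010 / 171
= 5.9064


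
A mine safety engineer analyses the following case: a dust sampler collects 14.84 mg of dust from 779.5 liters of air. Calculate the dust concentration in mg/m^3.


19.0378 mg/m^3

Convert liters to m^3: 1 m^3 = 1000 L
Concentration = mass / volume * 1000
= 14.84 / 779.5 * 1000
= 0.01903784477 * 1000
= 19.0378 mg/m^3


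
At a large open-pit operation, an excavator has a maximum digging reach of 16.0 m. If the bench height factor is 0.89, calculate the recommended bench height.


Bench height = reach * factor
= 16.0 * 0.89
= 14.24 m

14.24 m


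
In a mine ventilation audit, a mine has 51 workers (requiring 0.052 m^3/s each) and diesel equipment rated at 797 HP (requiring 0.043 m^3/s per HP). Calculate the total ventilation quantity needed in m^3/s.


36.923 m^3/s

Airflow for workers:
Q_people = 51 * 0.052 = 2.652 m^3/s
Airflow for diesel equipment:
Q_diesel = 797 * 0.043 = 34.271 m^3/s
Total ventilation:
Q_total = 2.652 + 34.271
= 36.923 m^3/s


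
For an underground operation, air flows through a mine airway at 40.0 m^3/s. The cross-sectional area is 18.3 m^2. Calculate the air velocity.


Velocity = flow rate / cross-sectional area
= 40.0 / 18.3
= 2.1858 m/s

2.1858 m/s


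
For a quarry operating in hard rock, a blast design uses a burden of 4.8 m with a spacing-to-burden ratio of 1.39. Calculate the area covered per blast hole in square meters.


32.0256 m^2

First, find the spacing:
Spacing = burden * ratio = 4.8 * 1.39
= 6.672 m
Then, calculate the area:
Area = burden * spacing = 4.8 * 6.672
= 32.0256 m^2


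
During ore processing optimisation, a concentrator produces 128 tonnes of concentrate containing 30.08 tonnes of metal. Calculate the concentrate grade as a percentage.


Grade = (metal in concentrate / concentrate mass) * 100
= (30.08 / 128) * 100
= 0.235 * 100
= 23.5%

23.5%


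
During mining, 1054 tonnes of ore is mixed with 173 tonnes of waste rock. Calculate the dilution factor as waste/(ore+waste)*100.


14.0994%

Total material = ore + waste
= 1054 + 173 = 1227 tonnes
Dilution = waste / total * 100
= 173 / 1227 * 100
= 0.140994295 * 100
= 14.0994%


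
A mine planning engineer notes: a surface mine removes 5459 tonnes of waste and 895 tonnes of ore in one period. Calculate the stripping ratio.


Stripping ratio = waste tonnage / ore tonnage
= 5459 / 895
= 6.0994

6.0994


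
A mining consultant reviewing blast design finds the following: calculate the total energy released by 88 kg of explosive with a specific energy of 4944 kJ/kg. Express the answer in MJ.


Energy = mass * specific_energy / 1000
= 88 * 4944 / 1000
= 435072 / 1000
= 435.072 MJ

435.072 MJ


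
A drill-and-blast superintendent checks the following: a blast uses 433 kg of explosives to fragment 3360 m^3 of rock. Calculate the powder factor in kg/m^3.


0.1289 kg/m^3

Powder factor = explosive mass / rock volume
= 433 / 3360
= 0.1289 kg/m^3


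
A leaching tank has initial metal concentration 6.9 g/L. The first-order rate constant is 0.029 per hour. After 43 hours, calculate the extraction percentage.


71.2634%

Compute the exponent:
-k * t = -0.029 * 43 = -1.247
Remaining concentration:
C = 6.9 * exp(-1.247)
= 6.9 * 0.2873656018
= 1.982822653 g/L
Extracted = 6.9 - 1.982822653 = 4.917177347 g/L
Extraction % = 4.917177347 / 6.9 * 100
= 71.2634%


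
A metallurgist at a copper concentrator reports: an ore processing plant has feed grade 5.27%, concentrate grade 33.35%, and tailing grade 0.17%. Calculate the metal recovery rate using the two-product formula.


Using the two-product formula:
R = 100 * c * (f - t) / (f * (c - t))
Numerator = 100 * 33.35 * (5.27 - 0.17)
= 100 * 33.35 * 5.1
= 17008.5
Denominator = 5.27 * (33.35 - 0.17)
= 5.27 * 33.18
= 174.8586
R = 17008.5 / 174.8586
= 97.27%

97.27%


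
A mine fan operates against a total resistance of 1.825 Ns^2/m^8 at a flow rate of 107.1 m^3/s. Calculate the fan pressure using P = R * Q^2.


Compute Q^2:
Q^2 = 107.1^2 = 11470.41
Compute pressure:
P = R * Q^2 = 1.825 * 11470.41
= 20933.4983 Pa

20933.4983 Pa


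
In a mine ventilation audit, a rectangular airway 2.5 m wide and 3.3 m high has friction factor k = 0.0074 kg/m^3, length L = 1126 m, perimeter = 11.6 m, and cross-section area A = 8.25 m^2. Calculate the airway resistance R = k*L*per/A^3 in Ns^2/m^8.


Compute the numerator:
k * L * per = 0.0074 * 1126 * 11.6
= 96.65584
Compute the denominator:
A^3 = 8.25^3 = 561.515625
Resistance:
R = 96.65584 / 561.515625
= 0.1721 Ns^2/m^8

0.1721 Ns^2/m^8


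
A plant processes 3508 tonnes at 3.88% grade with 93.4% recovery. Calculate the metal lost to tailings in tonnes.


8.9833 tonnes

Total metal in feed:
= 3508 * 3.88 / 100 = 136.1104 tonnes
Metal recovered:
= 136.1104 * 93.4 / 100 = 127.1271136 tonnes
Metal lost to tailings:
= 136.1104 - 127.1271136
= 8.9833 tonnes


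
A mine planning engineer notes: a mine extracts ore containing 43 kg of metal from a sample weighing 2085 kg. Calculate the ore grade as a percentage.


Ore grade = (metal mass / ore mass) * 100
= (43 / 2085) * 100
= 0.0206235012 * 100
= 2.0624%

2.0624%


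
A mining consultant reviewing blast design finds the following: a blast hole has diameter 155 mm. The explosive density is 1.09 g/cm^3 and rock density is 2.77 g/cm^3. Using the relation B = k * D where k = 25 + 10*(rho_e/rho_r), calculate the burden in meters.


First, compute k:
rho_e / rho_r = 1.09 / 2.77 = 0.3935018051
k = 25 + 10 * 0.3935018051 = 28.93501805
Then, compute burden:
B = k * D / 1000 = 28.93501805 * 155 / 1000
= 4484.927798 / 1000
= 4.4849 m

4.4849 m


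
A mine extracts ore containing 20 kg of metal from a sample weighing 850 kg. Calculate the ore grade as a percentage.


Ore grade = (metal mass / ore mass) * 100
= (20 / 850) * 100
= 0.02352941176 * 100
= 2.3529%

2.3529%


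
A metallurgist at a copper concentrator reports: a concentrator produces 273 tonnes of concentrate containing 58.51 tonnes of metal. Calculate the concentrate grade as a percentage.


Grade = (metal in concentrate / concentrate mass) * 100
= (58.51 / 273) * 100
= 0.2143223443 * 100
= 21.4322%

21.4322%


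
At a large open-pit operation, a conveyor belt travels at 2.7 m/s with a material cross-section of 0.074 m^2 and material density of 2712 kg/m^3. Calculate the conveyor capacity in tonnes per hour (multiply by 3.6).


Volumetric flow = speed * area
= 2.7 * 0.074 = 0.1998 m^3/s
Mass flow = volumetric * density
= 0.1998 * 2712 = 541.8576 kg/s
Convert to t/h: multiply by 3.6
Capacity = 541.8576 * 3.6
= 1950.6874 t/h

1950.6874 t/h


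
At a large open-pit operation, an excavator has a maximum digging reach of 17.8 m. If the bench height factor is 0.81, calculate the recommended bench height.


14.418 m

Bench height = reach * factor
= 17.8 * 0.81
= 14.418 m


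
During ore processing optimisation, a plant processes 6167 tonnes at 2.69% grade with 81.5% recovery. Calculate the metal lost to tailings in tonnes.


30.6901 tonnes

Total metal in feed:
= 6167 * 2.69 / 100 = 165.8923 tonnes
Metal recovered:
= 165.8923 * 81.5 / 100 = 135.2022245 tonnes
Metal lost to tailings:
= 165.8923 - 135.2022245
= 30.6901 tonnes


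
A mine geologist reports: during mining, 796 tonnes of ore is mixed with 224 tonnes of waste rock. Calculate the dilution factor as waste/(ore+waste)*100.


21.9608%

Total material = ore + waste
= 796 + 224 = 1020 tonnes
Dilution = waste / total * 100
= 224 / 1020 * 100
= 0.2196078431 * 100
= 21.9608%


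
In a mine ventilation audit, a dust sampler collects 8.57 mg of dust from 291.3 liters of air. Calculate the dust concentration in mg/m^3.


Convert liters to m^3: 1 m^3 = 1000 L
Concentration = mass / volume * 1000
= 8.57 / 291.3 * 1000
= 0.02941984209 * 1000
= 29.4198 mg/m^3

29.4198 mg/m^3


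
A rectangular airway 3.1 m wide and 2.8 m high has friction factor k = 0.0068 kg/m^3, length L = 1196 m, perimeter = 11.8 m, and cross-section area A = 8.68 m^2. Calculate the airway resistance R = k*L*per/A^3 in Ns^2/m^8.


0.1467 Ns^2/m^8

Compute the numerator:
k * L * per = 0.0068 * 1196 * 11.8
= 95.96704
Compute the denominator:
A^3 = 8.68^3 = 653.972032
Resistance:
R = 95.96704 / 653.972032
= 0.1467 Ns^2/m^8


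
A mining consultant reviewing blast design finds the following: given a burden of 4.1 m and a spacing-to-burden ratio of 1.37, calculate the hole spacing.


5.617 m

Spacing = burden * ratio
= 4.1 * 1.37
= 5.617 m


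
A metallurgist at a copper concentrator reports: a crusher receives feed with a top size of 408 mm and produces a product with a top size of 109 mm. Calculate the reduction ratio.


3.7431

Reduction ratio = feed size / product size
= 408 / 109
= 3.7431


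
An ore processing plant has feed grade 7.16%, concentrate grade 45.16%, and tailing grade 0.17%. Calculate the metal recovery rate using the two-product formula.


Using the two-product formula:
R = 100 * c * (f - t) / (f * (c - t))
Numerator = 100 * 45.16 * (7.16 - 0.17)
= 100 * 45.16 * 6.99
= 31566.84
Denominator = 7.16 * (45.16 - 0.17)
= 7.16 * 44.99
= 322.1284
R = 31566.84 / 322.1284
= 97.9946%

97.9946%


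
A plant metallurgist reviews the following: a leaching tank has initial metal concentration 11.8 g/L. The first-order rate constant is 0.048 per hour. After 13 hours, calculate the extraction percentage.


Compute the exponent:
-k * t = -0.048 * 13 = -0.624
Remaining concentration:
C = 11.8 * exp(-0.624)
= 11.8 * 0.5357969577
= 6.3224041 g/L
Extracted = 11.8 - 6.3224041 = 5.4775959 g/L
Extraction % = 5.4775959 / 11.8 * 100
= 46.4203%

46.4203%


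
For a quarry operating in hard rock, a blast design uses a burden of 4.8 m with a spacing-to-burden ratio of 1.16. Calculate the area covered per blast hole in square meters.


26.7264 m^2

First, find the spacing:
Spacing = burden * ratio = 4.8 * 1.16
= 5.568 m
Then, calculate the area:
Area = burden * spacing = 4.8 * 5.568
= 26.7264 m^2


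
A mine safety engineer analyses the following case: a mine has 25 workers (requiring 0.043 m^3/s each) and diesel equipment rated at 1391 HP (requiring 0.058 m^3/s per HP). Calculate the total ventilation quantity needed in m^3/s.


81.753 m^3/s

Airflow for workers:
Q_people = 25 * 0.043 = 1.075 m^3/s
Airflow for diesel equipment:
Q_diesel = 1391 * 0.058 = 80.678 m^3/s
Total ventilation:
Q_total = 1.075 + 80.678
= 81.753 m^3/s


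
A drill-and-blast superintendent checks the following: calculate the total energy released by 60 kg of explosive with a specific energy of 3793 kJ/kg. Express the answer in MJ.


227.58 MJ

Energy = mass * specific_energy / 1000
= 60 * 3793 / 1000
= 227580 / 1000
= 227.58 MJ


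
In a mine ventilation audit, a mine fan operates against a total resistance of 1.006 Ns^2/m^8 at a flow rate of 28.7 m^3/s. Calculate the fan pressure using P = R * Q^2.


828.6321 Pa

Compute Q^2:
Q^2 = 28.7^2 = 823.69
Compute pressure:
P = R * Q^2 = 1.006 * 823.69
= 828.6321 Pa


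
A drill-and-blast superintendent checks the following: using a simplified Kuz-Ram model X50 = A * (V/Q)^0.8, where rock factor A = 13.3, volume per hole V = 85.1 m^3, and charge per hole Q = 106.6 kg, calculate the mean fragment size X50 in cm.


11.1068 cm

Compute V/Q:
V/Q = 85.1 / 106.6 = 0.7983114447
Raise to the power 0.8:
(V/Q)^0.8 = 0.7983114447^0.8 = 0.8350988475
Multiply by A:
X50 = 13.3 * 0.8350988475
= 11.1068 cm


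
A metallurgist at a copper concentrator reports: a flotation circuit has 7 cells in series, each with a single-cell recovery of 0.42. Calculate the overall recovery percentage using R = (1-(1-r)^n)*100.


97.792%

Complement of single-cell recovery:
1 - r = 1 - 0.42 = 0.58
Raise to power n:
(1 - r)^7 = 0.58^7 = 0.02207984168
Overall recovery:
R = (1 - 0.02207984168) * 100
= 97.792%


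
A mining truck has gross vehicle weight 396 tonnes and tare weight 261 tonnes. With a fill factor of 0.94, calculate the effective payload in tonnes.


Maximum payload = gross - tare
= 396 - 261 = 135 tonnes
Effective payload = max payload * fill factor
= 135 * 0.94
= 126.9 tonnes

126.9 tonnes


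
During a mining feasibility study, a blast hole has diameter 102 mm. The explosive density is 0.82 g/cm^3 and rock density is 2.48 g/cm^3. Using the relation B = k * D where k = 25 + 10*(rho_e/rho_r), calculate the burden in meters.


First, compute k:
rho_e / rho_r = 0.82 / 2.48 = 0.3306451613
k = 25 + 10 * 0.3306451613 = 28.30645161
Then, compute burden:
B = k * D / 1000 = 28.30645161 * 102 / 1000
= 2887.258065 / 1000
= 2.8873 m

2.8873 m


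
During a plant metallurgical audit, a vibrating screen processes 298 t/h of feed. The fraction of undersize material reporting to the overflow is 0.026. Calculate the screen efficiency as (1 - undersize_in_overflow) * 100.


97.4%

Screen efficiency = (1 - fraction of undersize in overflow) * 100
= (1 - 0.026) * 100
= 0.974 * 100
= 97.4%


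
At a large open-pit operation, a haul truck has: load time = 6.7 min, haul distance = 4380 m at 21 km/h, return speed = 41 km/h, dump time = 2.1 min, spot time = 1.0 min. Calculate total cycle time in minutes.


28.724 min

Convert haul speed to m/min: 21 * 1000/60 = 350 m/min
Haul time = 4380 / 350 = 12.51428571 min
Convert return speed to m/min: 41 * 1000/60 = 683.3333333 m/min
Return time = 4380 / 683.3333333 = 6.409756098 min
Total cycle time:
= 6.7 + 12.51428571 + 2.1 + 6.409756098 + 1.0
= 28.724 min


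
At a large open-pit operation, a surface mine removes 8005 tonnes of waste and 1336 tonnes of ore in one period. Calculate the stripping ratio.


5.9918

Stripping ratio = waste tonnage / ore tonnage
= 8005 / 1336
= 5.9918


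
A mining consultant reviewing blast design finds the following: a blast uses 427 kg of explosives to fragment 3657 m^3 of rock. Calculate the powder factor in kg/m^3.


0.1168 kg/m^3

Powder factor = explosive mass / rock volume
= 427 / 3657
= 0.1168 kg/m^3


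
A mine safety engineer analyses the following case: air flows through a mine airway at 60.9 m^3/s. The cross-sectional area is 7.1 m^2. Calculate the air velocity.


Velocity = flow rate / cross-sectional area
= 60.9 / 7.1
= 8.5775 m/s

8.5775 m/s


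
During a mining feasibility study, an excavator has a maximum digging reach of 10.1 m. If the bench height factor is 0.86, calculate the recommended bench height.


8.686 m

Bench height = reach * factor
= 10.1 * 0.86
= 8.686 m


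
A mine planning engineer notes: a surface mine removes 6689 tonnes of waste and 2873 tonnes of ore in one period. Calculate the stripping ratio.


Stripping ratio = waste tonnage / ore tonnage
= 6689 / 2873
= 2.3282

2.3282


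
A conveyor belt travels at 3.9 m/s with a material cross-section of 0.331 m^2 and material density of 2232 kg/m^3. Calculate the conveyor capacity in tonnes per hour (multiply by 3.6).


10372.6397 t/h

Volumetric flow = speed * area
= 3.9 * 0.331 = 1.2909 m^3/s
Mass flow = volumetric * density
= 1.2909 * 2232 = 2881.2888 kg/s
Convert to t/h: multiply by 3.6
Capacity = 2881.2888 * 3.6
= 10372.6397 t/h


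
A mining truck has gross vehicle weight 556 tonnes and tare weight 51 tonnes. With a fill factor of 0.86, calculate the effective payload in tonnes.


Maximum payload = gross - tare
= 556 - 51 = 505 tonnes
Effective payload = max payload * fill factor
= 505 * 0.86
= 434.3 tonnes

434.3 tonnes


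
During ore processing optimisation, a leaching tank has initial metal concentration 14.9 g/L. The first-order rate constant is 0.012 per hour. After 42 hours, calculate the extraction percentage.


Compute the exponent:
-k * t = -0.012 * 42 = -0.504
Remaining concentration:
C = 14.9 * exp(-0.504)
= 14.9 * 0.6041093829
= 9.001229805 g/L
Extracted = 14.9 - 9.001229805 = 5.898770195 g/L
Extraction % = 5.898770195 / 14.9 * 100
= 39.5891%

39.5891%


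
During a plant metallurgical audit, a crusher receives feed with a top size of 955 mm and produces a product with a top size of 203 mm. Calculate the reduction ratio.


Reduction ratio = feed size / product size
= 955 / 203
= 4.7044

4.7044


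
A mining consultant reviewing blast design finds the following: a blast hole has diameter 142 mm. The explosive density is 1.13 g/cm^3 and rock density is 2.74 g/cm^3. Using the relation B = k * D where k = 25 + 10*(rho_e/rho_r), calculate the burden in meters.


First, compute k:
rho_e / rho_r = 1.13 / 2.74 = 0.4124087591
k = 25 + 10 * 0.4124087591 = 29.12408759
Then, compute burden:
B = k * D / 1000 = 29.12408759 * 142 / 1000
= 4135.620438 / 1000
= 4.1356 m

4.1356 m


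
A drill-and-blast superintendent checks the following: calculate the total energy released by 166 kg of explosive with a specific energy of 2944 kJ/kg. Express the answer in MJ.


Energy = mass * specific_energy / 1000
= 166 * 2944 / 1000
= 488704 / 1000
= 488.704 MJ

488.704 MJ


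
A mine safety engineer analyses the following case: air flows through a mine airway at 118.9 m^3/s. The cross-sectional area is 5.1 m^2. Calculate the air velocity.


23.3137 m/s

Velocity = flow rate / cross-sectional area
= 118.9 / 5.1
= 23.3137 m/s


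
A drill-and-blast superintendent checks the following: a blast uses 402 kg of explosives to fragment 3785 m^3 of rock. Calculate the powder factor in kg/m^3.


0.1062 kg/m^3

Powder factor = explosive mass / rock volume
= 402 / 3785
= 0.1062 kg/m^3


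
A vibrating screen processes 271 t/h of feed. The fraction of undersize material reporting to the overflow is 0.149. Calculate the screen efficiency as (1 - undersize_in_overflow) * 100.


Screen efficiency = (1 - fraction of undersize in overflow) * 100
= (1 - 0.149) * 100
= 0.851 * 100
= 85.1%

85.1%


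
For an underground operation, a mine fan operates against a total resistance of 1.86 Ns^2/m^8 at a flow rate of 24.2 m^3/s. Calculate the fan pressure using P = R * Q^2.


1089.2904 Pa

Compute Q^2:
Q^2 = 24.2^2 = 585.64
Compute pressure:
P = R * Q^2 = 1.86 * 585.64
= 1089.2904 Pa


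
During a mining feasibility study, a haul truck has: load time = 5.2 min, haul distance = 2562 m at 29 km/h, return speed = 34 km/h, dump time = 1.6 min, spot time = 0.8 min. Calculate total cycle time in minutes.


Convert haul speed to m/min: 29 * 1000/60 = 483.3333333 m/min
Haul time = 2562 / 483.3333333 = 5.300689655 min
Convert return speed to m/min: 34 * 1000/60 = 566.6666667 m/min
Return time = 2562 / 566.6666667 = 4.521176471 min
Total cycle time:
= 5.2 + 5.300689655 + 1.6 + 4.521176471 + 0.8
= 17.4219 min

17.4219 min


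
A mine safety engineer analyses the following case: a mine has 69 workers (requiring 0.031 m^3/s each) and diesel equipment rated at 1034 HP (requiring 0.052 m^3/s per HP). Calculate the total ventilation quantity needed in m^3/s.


Airflow for workers:
Q_people = 69 * 0.031 = 2.139 m^3/s
Airflow for diesel equipment:
Q_diesel = 1034 * 0.052 = 53.768 m^3/s
Total ventilation:
Q_total = 2.139 + 53.768
= 55.907 m^3/s

55.907 m^3/s


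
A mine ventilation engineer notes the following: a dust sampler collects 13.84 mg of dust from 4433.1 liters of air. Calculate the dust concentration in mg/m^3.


Convert liters to m^3: 1 m^3 = 1000 L
Concentration = mass / volume * 1000
= 13.84 / 4433.1 * 1000
= 0.003121968825 * 1000
= 3.122 mg/m^3

3.122 mg/m^3


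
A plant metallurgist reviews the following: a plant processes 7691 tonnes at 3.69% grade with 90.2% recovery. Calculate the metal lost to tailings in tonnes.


Total metal in feed:
= 7691 * 3.69 / 100 = 283.7979 tonnes
Metal recovered:
= 283.7979 * 90.2 / 100 = 255.9857058 tonnes
Metal lost to tailings:
= 283.7979 - 255.9857058
= 27.8122 tonnes

27.8122 tonnes


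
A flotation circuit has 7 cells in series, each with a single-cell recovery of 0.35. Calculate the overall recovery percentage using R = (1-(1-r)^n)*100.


Complement of single-cell recovery:
1 - r = 1 - 0.35 = 0.65
Raise to power n:
(1 - r)^7 = 0.65^7 = 0.04902227891
Overall recovery:
R = (1 - 0.04902227891) * 100
= 95.0978%

95.0978%


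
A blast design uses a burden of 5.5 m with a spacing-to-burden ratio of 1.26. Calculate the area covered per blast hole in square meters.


38.115 m^2

First, find the spacing:
Spacing = burden * ratio = 5.5 * 1.26
= 6.93 m
Then, calculate the area:
Area = burden * spacing = 5.5 * 6.93
= 38.115 m^2


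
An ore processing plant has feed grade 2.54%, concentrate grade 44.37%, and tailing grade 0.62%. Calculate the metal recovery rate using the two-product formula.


76.6618%

Using the two-product formula:
R = 100 * c * (f - t) / (f * (c - t))
Numerator = 100 * 44.37 * (2.54 - 0.62)
= 100 * 44.37 * 1.92
= 8519.04
Denominator = 2.54 * (44.37 - 0.62)
= 2.54 * 43.75
= 111.125
R = 8519.04 / 111.125
= 76.6618%


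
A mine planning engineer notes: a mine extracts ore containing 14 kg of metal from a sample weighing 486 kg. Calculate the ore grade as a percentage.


Ore grade = (metal mass / ore mass) * 100
= (14 / 486) * 100
= 0.02880658436 * 100
= 2.8807%

2.8807%


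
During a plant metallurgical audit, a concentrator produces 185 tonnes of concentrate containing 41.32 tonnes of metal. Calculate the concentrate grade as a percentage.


22.3351%

Grade = (metal in concentrate / concentrate mass) * 100
= (41.32 / 185) * 100
= 0.2233513514 * 100
= 22.3351%


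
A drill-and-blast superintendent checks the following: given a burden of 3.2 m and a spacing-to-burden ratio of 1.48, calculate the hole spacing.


4.736 m

Spacing = burden * ratio
= 3.2 * 1.48
= 4.736 m


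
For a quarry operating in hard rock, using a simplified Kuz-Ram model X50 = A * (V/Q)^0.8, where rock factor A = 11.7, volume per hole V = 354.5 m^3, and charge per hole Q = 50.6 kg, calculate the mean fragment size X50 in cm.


Compute V/Q:
V/Q = 354.5 / 50.6 = 7.005928854
Raise to the power 0.8:
(V/Q)^0.8 = 7.005928854^0.8 = 4.746490086
Multiply by A:
X50 = 11.7 * 4.746490086
= 55.5339 cm

55.5339 cm


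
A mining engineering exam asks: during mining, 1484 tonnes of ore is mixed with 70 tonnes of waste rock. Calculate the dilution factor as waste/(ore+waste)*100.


Total material = ore + waste
= 1484 + 70 = 1554 tonnes
Dilution = waste / total * 100
= 70 / 1554 * 100
= 0.04504504505 * 100
= 4.5045%

4.5045%


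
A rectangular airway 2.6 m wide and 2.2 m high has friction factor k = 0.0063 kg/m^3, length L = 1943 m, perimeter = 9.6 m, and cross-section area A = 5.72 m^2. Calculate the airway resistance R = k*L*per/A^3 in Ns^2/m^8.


Compute the numerator:
k * L * per = 0.0063 * 1943 * 9.6
= 117.51264
Compute the denominator:
A^3 = 5.72^3 = 187.149248
Resistance:
R = 117.51264 / 187.149248
= 0.6279 Ns^2/m^8

0.6279 Ns^2/m^8


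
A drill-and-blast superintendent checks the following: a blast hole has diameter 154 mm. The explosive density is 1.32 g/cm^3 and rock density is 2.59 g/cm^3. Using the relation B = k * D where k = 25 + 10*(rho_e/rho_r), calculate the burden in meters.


4.6349 m

First, compute k:
rho_e / rho_r = 1.32 / 2.59 = 0.5096525097
k = 25 + 10 * 0.5096525097 = 30.0965251
Then, compute burden:
B = k * D / 1000 = 30.0965251 * 154 / 1000
= 4634.864865 / 1000
= 4.6349 m


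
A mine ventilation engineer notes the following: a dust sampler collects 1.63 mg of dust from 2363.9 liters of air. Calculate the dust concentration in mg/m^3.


Convert liters to m^3: 1 m^3 = 1000 L
Concentration = mass / volume * 1000
= 1.63 / 2363.9 * 1000
= 0.0006895384746 * 1000
= 0.6895 mg/m^3

0.6895 mg/m^3


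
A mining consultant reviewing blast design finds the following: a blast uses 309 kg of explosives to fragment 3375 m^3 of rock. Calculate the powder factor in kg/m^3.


Powder factor = explosive mass / rock volume
= 309 / 3375
= 0.0916 kg/m^3

0.0916 kg/m^3


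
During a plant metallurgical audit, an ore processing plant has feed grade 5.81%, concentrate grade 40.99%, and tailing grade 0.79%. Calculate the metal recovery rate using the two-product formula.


88.1007%

Using the two-product formula:
R = 100 * c * (f - t) / (f * (c - t))
Numerator = 100 * 40.99 * (5.81 - 0.79)
= 100 * 40.99 * 5.02
= 20576.98
Denominator = 5.81 * (40.99 - 0.79)
= 5.81 * 40.2
= 233.562
R = 20576.98 / 233.562
= 88.1007%


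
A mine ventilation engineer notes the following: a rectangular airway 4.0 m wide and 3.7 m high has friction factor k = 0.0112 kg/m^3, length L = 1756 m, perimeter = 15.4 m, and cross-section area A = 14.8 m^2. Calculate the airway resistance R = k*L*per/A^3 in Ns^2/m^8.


0.0934 Ns^2/m^8

Compute the numerator:
k * L * per = 0.0112 * 1756 * 15.4
= 302.87488
Compute the denominator:
A^3 = 14.8^3 = 3241.792
Resistance:
R = 302.87488 / 3241.792
= 0.0934 Ns^2/m^8


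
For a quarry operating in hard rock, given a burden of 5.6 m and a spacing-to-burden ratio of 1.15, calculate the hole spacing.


Spacing = burden * ratio
= 5.6 * 1.15
= 6.44 m

6.44 m


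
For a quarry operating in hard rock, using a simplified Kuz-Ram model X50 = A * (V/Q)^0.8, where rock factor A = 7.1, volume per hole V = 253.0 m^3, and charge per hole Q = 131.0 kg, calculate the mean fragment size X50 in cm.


Compute V/Q:
V/Q = 253.0 / 131.0 = 1.93129771
Raise to the power 0.8:
(V/Q)^0.8 = 1.93129771^0.8 = 1.693087411
Multiply by A:
X50 = 7.1 * 1.693087411
= 12.0209 cm

12.0209 cm


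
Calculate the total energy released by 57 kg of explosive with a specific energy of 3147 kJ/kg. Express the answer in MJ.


179.379 MJ

Energy = mass * specific_energy / 1000
= 57 * 3147 / 1000
= 179379 / 1000
= 179.379 MJ


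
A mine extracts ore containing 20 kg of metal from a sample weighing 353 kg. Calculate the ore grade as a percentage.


Ore grade = (metal mass / ore mass) * 100
= (20 / 353) * 100
= 0.0566572238 * 100
= 5.6657%

5.6657%


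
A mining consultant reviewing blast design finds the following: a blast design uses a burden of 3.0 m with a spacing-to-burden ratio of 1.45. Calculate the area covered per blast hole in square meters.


13.05 m^2

First, find the spacing:
Spacing = burden * ratio = 3.0 * 1.45
= 4.35 m
Then, calculate the area:
Area = burden * spacing = 3.0 * 4.35
= 13.05 m^2


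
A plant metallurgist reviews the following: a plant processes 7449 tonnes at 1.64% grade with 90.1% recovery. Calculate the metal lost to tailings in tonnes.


12.0942 tonnes

Total metal in feed:
= 7449 * 1.64 / 100 = 122.1636 tonnes
Metal recovered:
= 122.1636 * 90.1 / 100 = 110.0694036 tonnes
Metal lost to tailings:
= 122.1636 - 110.0694036
= 12.0942 tonnes


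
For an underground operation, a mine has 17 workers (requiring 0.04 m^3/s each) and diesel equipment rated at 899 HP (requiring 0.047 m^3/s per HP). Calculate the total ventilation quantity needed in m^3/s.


Airflow for workers:
Q_people = 17 * 0.04 = 0.68 m^3/s
Airflow for diesel equipment:
Q_diesel = 899 * 0.047 = 42.253 m^3/s
Total ventilation:
Q_total = 0.68 + 42.253
= 42.933 m^3/s

42.933 m^3/s


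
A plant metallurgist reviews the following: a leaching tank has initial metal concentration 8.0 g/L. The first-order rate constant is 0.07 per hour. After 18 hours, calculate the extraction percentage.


Compute the exponent:
-k * t = -0.07 * 18 = -1.26
Remaining concentration:
C = 8.0 * exp(-1.26)
= 8.0 * 0.2836540265
= 2.269232212 g/L
Extracted = 8.0 - 2.269232212 = 5.730767788 g/L
Extraction % = 5.730767788 / 8.0 * 100
= 71.6346%

71.6346%


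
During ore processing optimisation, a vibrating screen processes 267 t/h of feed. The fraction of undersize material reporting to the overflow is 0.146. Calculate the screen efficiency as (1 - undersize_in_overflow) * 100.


85.4%

Screen efficiency = (1 - fraction of undersize in overflow) * 100
= (1 - 0.146) * 100
= 0.854 * 100
= 85.4%


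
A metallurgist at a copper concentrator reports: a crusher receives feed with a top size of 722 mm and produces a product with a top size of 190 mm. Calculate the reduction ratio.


Reduction ratio = feed size / product size
= 722 / 190
= 3.8

3.8


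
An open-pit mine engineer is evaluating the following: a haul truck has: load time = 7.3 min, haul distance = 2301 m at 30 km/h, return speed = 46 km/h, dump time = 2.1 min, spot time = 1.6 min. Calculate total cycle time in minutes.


18.6033 min

Convert haul speed to m/min: 30 * 1000/60 = 500 m/min
Haul time = 2301 / 500 = 4.602 min
Convert return speed to m/min: 46 * 1000/60 = 766.6666667 m/min
Return time = 2301 / 766.6666667 = 3.001304348 min
Total cycle time:
= 7.3 + 4.602 + 2.1 + 3.001304348 + 1.6
= 18.6033 min


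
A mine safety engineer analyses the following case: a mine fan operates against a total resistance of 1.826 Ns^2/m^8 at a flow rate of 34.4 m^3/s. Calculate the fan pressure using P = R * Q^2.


Compute Q^2:
Q^2 = 34.4^2 = 1183.36
Compute pressure:
P = R * Q^2 = 1.826 * 1183.36
= 2160.8154 Pa

2160.8154 Pa


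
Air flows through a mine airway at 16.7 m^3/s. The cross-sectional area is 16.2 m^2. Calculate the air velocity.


Velocity = flow rate / cross-sectional area
= 16.7 / 16.2
= 1.0309 m/s

1.0309 m/s


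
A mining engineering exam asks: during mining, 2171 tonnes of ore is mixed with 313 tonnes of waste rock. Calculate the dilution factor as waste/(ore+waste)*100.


12.6006%

Total material = ore + waste
= 2171 + 313 = 2484 tonnes
Dilution = waste / total * 100
= 313 / 2484 * 100
= 0.1260064412 * 100
= 12.6006%


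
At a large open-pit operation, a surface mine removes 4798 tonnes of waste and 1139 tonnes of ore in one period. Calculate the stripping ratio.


Stripping ratio = waste tonnage / ore tonnage
= 4798 / 1139
= 4.2125

4.2125


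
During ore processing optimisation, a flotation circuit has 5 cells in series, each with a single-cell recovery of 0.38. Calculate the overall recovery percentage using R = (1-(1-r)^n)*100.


90.8387%

Complement of single-cell recovery:
1 - r = 1 - 0.38 = 0.62
Raise to power n:
(1 - r)^5 = 0.62^5 = 0.0916132832
Overall recovery:
R = (1 - 0.0916132832) * 100
= 90.8387%


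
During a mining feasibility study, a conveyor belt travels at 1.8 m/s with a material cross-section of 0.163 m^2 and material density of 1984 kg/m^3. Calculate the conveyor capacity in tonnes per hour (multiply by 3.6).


Volumetric flow = speed * area
= 1.8 * 0.163 = 0.2934 m^3/s
Mass flow = volumetric * density
= 0.2934 * 1984 = 582.1056 kg/s
Convert to t/h: multiply by 3.6
Capacity = 582.1056 * 3.6
= 2095.5802 t/h

2095.5802 t/h


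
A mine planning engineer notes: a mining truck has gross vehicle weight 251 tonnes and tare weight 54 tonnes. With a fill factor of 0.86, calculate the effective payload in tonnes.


169.42 tonnes

Maximum payload = gross - tare
= 251 - 54 = 197 tonnes
Effective payload = max payload * fill factor
= 197 * 0.86
= 169.42 tonnes


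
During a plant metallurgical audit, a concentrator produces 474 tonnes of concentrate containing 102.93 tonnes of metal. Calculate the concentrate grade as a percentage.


21.7152%

Grade = (metal in concentrate / concentrate mass) * 100
= (102.93 / 474) * 100
= 0.2171518987 * 100
= 21.7152%


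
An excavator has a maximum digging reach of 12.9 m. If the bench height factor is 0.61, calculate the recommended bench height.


Bench height = reach * factor
= 12.9 * 0.61
= 7.869 m

7.869 m


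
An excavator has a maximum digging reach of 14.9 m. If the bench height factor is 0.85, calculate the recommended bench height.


Bench height = reach * factor
= 14.9 * 0.85
= 12.665 m

12.665 m


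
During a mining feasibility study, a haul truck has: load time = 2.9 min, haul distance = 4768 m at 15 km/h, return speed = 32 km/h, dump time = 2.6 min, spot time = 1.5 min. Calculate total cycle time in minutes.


Convert haul speed to m/min: 15 * 1000/60 = 250 m/min
Haul time = 4768 / 250 = 19.072 min
Convert return speed to m/min: 32 * 1000/60 = 533.3333333 m/min
Return time = 4768 / 533.3333333 = 8.94 min
Total cycle time:
= 2.9 + 19.072 + 2.6 + 8.94 + 1.5
= 35.012 min

35.012 min


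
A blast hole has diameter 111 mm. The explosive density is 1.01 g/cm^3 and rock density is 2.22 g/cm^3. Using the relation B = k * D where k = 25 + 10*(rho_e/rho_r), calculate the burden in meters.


3.28 m

First, compute k:
rho_e / rho_r = 1.01 / 2.22 = 0.454954955
k = 25 + 10 * 0.454954955 = 29.54954955
Then, compute burden:
B = k * D / 1000 = 29.54954955 * 111 / 1000
= 3280 / 1000
= 3.28 m


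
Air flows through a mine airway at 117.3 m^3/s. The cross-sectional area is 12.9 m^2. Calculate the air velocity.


Velocity = flow rate / cross-sectional area
= 117.3 / 12.9
= 9.093 m/s

9.093 m/s


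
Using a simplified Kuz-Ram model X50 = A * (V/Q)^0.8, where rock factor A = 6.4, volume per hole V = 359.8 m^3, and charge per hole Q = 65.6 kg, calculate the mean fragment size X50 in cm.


24.975 cm

Compute V/Q:
V/Q = 359.8 / 65.6 = 5.484756098
Raise to the power 0.8:
(V/Q)^0.8 = 5.484756098^0.8 = 3.90234674
Multiply by A:
X50 = 6.4 * 3.90234674
= 24.975 cm


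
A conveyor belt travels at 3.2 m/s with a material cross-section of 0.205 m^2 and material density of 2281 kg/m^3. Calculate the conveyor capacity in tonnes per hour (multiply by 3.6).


5386.8096 t/h

Volumetric flow = speed * area
= 3.2 * 0.205 = 0.656 m^3/s
Mass flow = volumetric * density
= 0.656 * 2281 = 1496.336 kg/s
Convert to t/h: multiply by 3.6
Capacity = 1496.336 * 3.6
= 5386.8096 t/h


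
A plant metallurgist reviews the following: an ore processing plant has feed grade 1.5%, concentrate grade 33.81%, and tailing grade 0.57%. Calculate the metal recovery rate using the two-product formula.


63.0632%

Using the two-product formula:
R = 100 * c * (f - t) / (f * (c - t))
Numerator = 100 * 33.81 * (1.5 - 0.57)
= 100 * 33.81 * 0.93
= 3144.33
Denominator = 1.5 * (33.81 - 0.57)
= 1.5 * 33.24
= 49.86
R = 3144.33 / 49.86
= 63.0632%


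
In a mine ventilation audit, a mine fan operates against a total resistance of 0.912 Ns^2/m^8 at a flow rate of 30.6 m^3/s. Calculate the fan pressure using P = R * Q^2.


Compute Q^2:
Q^2 = 30.6^2 = 936.36
Compute pressure:
P = R * Q^2 = 0.912 * 936.36
= 853.9603 Pa

853.9603 Pa


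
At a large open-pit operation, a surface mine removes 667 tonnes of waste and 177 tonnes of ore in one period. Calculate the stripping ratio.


Stripping ratio = waste tonnage / ore tonnage
= 667 / 177
= 3.7684

3.7684


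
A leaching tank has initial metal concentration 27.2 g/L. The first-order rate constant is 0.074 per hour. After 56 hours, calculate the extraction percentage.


Compute the exponent:
-k * t = -0.074 * 56 = -4.144
Remaining concentration:
C = 27.2 * exp(-4.144)
= 27.2 * 0.01585928731
= 0.4313726149 g/L
Extracted = 27.2 - 0.4313726149 = 26.76862739 g/L
Extraction % = 26.76862739 / 27.2 * 100
= 98.4141%

98.4141%


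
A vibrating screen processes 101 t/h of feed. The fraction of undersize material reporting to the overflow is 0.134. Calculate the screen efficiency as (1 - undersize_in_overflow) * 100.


Screen efficiency = (1 - fraction of undersize in overflow) * 100
= (1 - 0.134) * 100
= 0.866 * 100
= 86.6%

86.6%


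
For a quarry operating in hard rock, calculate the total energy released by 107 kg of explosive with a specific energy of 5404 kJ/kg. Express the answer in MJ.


578.228 MJ

Energy = mass * specific_energy / 1000
= 107 * 5404 / 1000
= 578228 / 1000
= 578.228 MJ


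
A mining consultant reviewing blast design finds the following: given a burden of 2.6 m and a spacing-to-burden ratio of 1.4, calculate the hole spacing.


Spacing = burden * ratio
= 2.6 * 1.4
= 3.64 m

3.64 m


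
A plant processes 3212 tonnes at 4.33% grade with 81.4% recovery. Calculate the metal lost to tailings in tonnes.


Total metal in feed:
= 3212 * 4.33 / 100 = 139.0796 tonnes
Metal recovered:
= 139.0796 * 81.4 / 100 = 113.2107944 tonnes
Metal lost to tailings:
= 139.0796 - 113.2107944
= 25.8688 tonnes

25.8688 tonnes


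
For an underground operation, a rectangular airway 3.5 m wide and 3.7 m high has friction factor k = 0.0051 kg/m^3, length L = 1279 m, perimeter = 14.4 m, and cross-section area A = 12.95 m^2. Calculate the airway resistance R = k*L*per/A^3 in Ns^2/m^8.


Compute the numerator:
k * L * per = 0.0051 * 1279 * 14.4
= 93.92976
Compute the denominator:
A^3 = 12.95^3 = 2171.747375
Resistance:
R = 93.92976 / 2171.747375
= 0.0433 Ns^2/m^8

0.0433 Ns^2/m^8


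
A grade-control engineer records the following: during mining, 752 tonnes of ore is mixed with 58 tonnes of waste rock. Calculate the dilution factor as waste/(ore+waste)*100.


Total material = ore + waste
= 752 + 58 = 810 tonnes
Dilution = waste / total * 100
= 58 / 810 * 100
= 0.07160493827 * 100
= 7.1605%

7.1605%


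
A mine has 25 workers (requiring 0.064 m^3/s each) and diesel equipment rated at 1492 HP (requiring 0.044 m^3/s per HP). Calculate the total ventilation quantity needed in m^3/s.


Airflow for workers:
Q_people = 25 * 0.064 = 1.6 m^3/s
Airflow for diesel equipment:
Q_diesel = 1492 * 0.044 = 65.648 m^3/s
Total ventilation:
Q_total = 1.6 + 65.648
= 67.248 m^3/s

67.248 m^3/s


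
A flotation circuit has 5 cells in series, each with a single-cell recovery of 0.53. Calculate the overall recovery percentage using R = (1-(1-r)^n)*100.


97.7065%

Complement of single-cell recovery:
1 - r = 1 - 0.53 = 0.47
Raise to power n:
(1 - r)^5 = 0.47^5 = 0.0229345007
Overall recovery:
R = (1 - 0.0229345007) * 100
= 97.7065%


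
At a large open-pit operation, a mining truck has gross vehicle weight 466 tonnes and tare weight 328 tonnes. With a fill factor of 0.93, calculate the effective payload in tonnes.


Maximum payload = gross - tare
= 466 - 328 = 138 tonnes
Effective payload = max payload * fill factor
= 138 * 0.93
= 128.34 tonnes

128.34 tonnes


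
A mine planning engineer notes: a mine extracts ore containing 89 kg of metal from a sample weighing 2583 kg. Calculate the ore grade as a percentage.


3.4456%

Ore grade = (metal mass / ore mass) * 100
= (89 / 2583) * 100
= 0.03445605885 * 100
= 3.4456%


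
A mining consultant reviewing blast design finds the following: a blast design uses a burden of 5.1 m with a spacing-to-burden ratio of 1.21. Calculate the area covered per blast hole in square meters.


31.4721 m^2

First, find the spacing:
Spacing = burden * ratio = 5.1 * 1.21
= 6.171 m
Then, calculate the area:
Area = burden * spacing = 5.1 * 6.171
= 31.4721 m^2


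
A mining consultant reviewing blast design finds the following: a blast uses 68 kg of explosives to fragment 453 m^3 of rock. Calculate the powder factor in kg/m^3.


Powder factor = explosive mass / rock volume
= 68 / 453
= 0.1501 kg/m^3

0.1501 kg/m^3
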